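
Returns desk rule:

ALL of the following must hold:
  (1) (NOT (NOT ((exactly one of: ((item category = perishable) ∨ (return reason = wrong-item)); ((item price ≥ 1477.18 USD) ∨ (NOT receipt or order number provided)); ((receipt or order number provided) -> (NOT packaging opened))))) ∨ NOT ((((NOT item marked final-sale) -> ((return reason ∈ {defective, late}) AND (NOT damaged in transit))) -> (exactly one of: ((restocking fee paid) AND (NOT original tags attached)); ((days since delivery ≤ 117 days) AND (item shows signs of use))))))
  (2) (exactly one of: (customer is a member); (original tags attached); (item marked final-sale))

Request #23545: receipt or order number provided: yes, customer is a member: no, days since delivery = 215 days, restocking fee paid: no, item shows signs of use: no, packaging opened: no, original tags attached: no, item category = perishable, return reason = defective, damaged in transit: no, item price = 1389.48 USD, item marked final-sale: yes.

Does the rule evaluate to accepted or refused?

Accepted

Atomic conditions:
  item category = perishable: perishable == perishable is true
  return reason = wrong-item: defective == wrong-item is false
  item price ≥ 1477.18 USD: 1389.48 ≥ 1477.18 is false
  NOT receipt or order number provided: yes → false
  receipt or order number provided: yes → true
  NOT packaging opened: no → true
  NOT item marked final-sale: yes → false
  return reason ∈ {defective, late}: defective is in the set → true
  NOT damaged in transit: no → true
  restocking fee paid: no → false
  NOT original tags attached: no → true
  days since delivery ≤ 117 days: 215 ≤ 117 is false
  item shows signs of use: no → false
  customer is a member: no → false
  original tags attached: no → false
  item marked final-sale: yes → true
Combine:
[1.1.1.1.1] true OR false = true
[1.1.1.1.2] false OR false = false
[1.1.1.1.3] true → true = true
[1.1.1.1] exactly-one(true, false, true) = false
[1.1.1] NOT false = true
[1.1] NOT true = false
[1.2.1.1.2] true AND true = true
[1.2.1.1] false → true (antecedent false ⇒ implication holds) = true
[1.2.1.2.1] false AND true = false
[1.2.1.2.2] false AND false = false
[1.2.1.2] exactly-one(false, false) = false
[1.2.1] true → false = false
[1.2] NOT false = true
[1] false OR true = true
[2] exactly-one(false, false, true) = true
[root] true AND true = true
Overall: true → accepted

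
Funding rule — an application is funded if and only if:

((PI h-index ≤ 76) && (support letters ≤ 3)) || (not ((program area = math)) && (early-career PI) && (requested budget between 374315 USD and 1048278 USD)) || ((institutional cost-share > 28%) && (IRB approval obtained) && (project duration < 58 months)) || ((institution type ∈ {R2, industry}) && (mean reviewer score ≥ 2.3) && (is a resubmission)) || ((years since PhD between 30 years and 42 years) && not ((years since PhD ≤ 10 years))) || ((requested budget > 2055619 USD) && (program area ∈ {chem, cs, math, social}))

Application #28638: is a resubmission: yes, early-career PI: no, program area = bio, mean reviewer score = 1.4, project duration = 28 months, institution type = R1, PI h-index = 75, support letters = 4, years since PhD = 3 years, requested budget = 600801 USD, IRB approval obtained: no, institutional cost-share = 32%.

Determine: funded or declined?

Atomic conditions:
  PI h-index ≤ 76: 75 ≤ 76 is true
  support letters ≤ 3: 4 ≤ 3 is false
  program area = math: bio == math is false
  early-career PI: no → false
  requested budget between 374315 USD and 1048278 USD: 600801 in [374315, 1048278] is true
  institutional cost-share > 28%: 32 > 28 is true
  IRB approval obtained: no → false
  project duration < 58 months: 28 < 58 is true
  institution type ∈ {R2, industry}: R1 is not in the set → false
  mean reviewer score ≥ 2.3: 1.4 ≥ 2.3 is false
  is a resubmission: yes → true
  years since PhD between 30 years and 42 years: 3 in [30, 42] is false
  years since PhD ≤ 10 years: 3 ≤ 10 is true
  requested budget > 2055619 USD: 600801 > 2055619 is false
  program area ∈ {chem, cs, math, social}: bio is not in the set → false
Combine:
[1] true AND false = false
[2.1] NOT false = true
[2] true AND false AND true = false
[3] true AND false AND true = false
[4] false AND false AND true = false
[5.2] NOT true = false
[5] false AND false = false
[6] false AND false = false
[root] false OR false OR false OR false OR false OR false = false
Overall: false → declined

Declined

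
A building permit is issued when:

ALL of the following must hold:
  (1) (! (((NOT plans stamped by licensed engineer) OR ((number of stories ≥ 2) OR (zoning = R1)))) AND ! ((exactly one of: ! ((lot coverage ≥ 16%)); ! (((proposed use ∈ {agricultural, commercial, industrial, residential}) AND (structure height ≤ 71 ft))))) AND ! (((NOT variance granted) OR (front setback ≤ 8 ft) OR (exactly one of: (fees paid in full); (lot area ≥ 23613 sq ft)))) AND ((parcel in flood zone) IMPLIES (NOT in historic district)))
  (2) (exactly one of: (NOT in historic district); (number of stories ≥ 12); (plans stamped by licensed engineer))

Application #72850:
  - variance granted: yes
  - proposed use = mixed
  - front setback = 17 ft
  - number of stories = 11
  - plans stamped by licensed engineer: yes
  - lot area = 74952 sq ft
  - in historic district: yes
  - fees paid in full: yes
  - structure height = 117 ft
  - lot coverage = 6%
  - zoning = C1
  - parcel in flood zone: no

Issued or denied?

Denied

Atomic conditions:
  NOT plans stamped by licensed engineer: yes → false
  number of stories ≥ 2: 11 ≥ 2 is true
  zoning = R1: C1 == R1 is false
  lot coverage ≥ 16%: 6 ≥ 16 is false
  proposed use ∈ {agricultural, commercial, industrial, residential}: mixed is not in the set → false
  structure height ≤ 71 ft: 117 ≤ 71 is false
  NOT variance granted: yes → false
  front setback ≤ 8 ft: 17 ≤ 8 is false
  fees paid in full: yes → true
  lot area ≥ 23613 sq ft: 74952 ≥ 23613 is true
  parcel in flood zone: no → false
  NOT in historic district: yes → false
  number of stories ≥ 12: 11 ≥ 12 is false
  plans stamped by licensed engineer: yes → true
Combine:
[1.1.1.2] true OR false = true
[1.1.1] false OR true = true
[1.1] NOT true = false
[1.2.1.1] NOT false = true
[1.2.1.2.1] false AND false = false
[1.2.1.2] NOT false = true
[1.2.1] exactly-one(true, true) = false
[1.2] NOT false = true
[1.3.1.3] exactly-one(true, true) = false
[1.3.1] false OR false OR false = false
[1.3] NOT false = true
[1.4] false → false (antecedent false ⇒ implication holds) = true
[1] false AND true AND true AND true = false
[2] exactly-one(false, false, true) = true
[root] false AND true = false
Overall: false → denied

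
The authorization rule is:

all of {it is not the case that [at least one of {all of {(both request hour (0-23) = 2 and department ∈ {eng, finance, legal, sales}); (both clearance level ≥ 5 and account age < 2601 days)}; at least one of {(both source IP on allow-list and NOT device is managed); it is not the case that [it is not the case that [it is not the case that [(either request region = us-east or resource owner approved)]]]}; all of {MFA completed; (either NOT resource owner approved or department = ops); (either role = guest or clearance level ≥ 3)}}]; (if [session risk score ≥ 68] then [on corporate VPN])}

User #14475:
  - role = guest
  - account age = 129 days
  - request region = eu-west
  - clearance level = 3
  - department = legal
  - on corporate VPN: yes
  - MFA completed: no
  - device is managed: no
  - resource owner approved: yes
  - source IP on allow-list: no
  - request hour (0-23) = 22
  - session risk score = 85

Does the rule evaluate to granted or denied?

Atomic conditions:
  request hour (0-23) = 2: 22 == 2 is false
  department ∈ {eng, finance, legal, sales}: legal is in the set → true
  clearance level ≥ 5: 3 ≥ 5 is false
  account age < 2601 days: 129 < 2601 is true
  source IP on allow-list: no → false
  NOT device is managed: no → true
  request region = us-east: eu-west == us-east is false
  resource owner approved: yes → true
  MFA completed: no → false
  NOT resource owner approved: yes → false
  department = ops: legal == ops is false
  role = guest: guest == guest is true
  clearance level ≥ 3: 3 ≥ 3 is true
  session risk score ≥ 68: 85 ≥ 68 is true
  on corporate VPN: yes → true
Combine:
[1.1.1.1] false AND true = false
[1.1.1.2] false AND true = false
[1.1.1] false AND false = false
[1.1.2.1] false AND true = false
[1.1.2.2.1.1.1] false OR true = true
[1.1.2.2.1.1] NOT true = false
[1.1.2.2.1] NOT false = true
[1.1.2.2] NOT true = false
[1.1.2] false OR false = false
[1.1.3.2] false OR false = false
[1.1.3.3] true OR true = true
[1.1.3] false AND false AND true = false
[1.1] false OR false OR false = false
[1] NOT false = true
[2] true → true = true
[root] true AND true = true
Overall: true → granted

Granted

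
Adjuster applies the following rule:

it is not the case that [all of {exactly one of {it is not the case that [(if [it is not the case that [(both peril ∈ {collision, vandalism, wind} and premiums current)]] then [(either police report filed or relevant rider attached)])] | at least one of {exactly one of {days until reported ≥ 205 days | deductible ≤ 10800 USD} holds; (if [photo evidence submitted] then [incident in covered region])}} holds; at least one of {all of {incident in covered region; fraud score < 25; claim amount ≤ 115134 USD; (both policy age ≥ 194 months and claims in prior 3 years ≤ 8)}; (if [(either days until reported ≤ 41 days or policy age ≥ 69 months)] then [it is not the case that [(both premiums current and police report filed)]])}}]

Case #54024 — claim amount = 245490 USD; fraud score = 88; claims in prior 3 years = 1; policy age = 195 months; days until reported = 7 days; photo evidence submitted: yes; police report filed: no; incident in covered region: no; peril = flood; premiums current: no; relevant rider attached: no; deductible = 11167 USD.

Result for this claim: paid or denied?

Denied

Atomic conditions:
  peril ∈ {collision, vandalism, wind}: flood is not in the set → false
  premiums current: no → false
  police report filed: no → false
  relevant rider attached: no → false
  days until reported ≥ 205 days: 7 ≥ 205 is false
  deductible ≤ 10800 USD: 11167 ≤ 10800 is false
  photo evidence submitted: yes → true
  incident in covered region: no → false
  fraud score < 25: 88 < 25 is false
  claim amount ≤ 115134 USD: 245490 ≤ 115134 is false
  policy age ≥ 194 months: 195 ≥ 194 is true
  claims in prior 3 years ≤ 8: 1 ≤ 8 is true
  days until reported ≤ 41 days: 7 ≤ 41 is true
  policy age ≥ 69 months: 195 ≥ 69 is true
Combine:
[1.1.1.1.1.1] false AND false = false
[1.1.1.1.1] NOT false = true
[1.1.1.1.2] false OR false = false
[1.1.1.1] true → false = false
[1.1.1] NOT false = true
[1.1.2.1] exactly-one(false, false) = false
[1.1.2.2] true → false = false
[1.1.2] false OR false = false
[1.1] exactly-one(true, false) = true
[1.2.1.4] true AND true = true
[1.2.1] false AND false AND false AND true = false
[1.2.2.1] true OR true = true
[1.2.2.2.1] false AND false = false
[1.2.2.2] NOT false = true
[1.2.2] true → true = true
[1.2] false OR true = true
[1] true AND true = true
[root] NOT true = false
Overall: false → denied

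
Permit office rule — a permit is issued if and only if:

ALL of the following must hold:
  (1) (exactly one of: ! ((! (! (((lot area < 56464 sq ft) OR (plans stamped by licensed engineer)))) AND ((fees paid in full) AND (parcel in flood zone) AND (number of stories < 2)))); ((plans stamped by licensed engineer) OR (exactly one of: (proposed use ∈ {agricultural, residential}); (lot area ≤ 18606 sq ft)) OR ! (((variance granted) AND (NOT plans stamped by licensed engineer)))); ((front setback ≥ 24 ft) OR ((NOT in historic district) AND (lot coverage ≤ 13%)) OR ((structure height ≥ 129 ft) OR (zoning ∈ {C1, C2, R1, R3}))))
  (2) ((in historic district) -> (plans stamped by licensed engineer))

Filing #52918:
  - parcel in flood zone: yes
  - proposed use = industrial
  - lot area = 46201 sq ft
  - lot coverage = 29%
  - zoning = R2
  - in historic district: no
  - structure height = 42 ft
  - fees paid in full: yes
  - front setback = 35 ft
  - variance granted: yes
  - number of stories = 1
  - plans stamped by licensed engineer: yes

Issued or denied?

Atomic conditions:
  lot area < 56464 sq ft: 46201 < 56464 is true
  plans stamped by licensed engineer: yes → true
  fees paid in full: yes → true
  parcel in flood zone: yes → true
  number of stories < 2: 1 < 2 is true
  proposed use ∈ {agricultural, residential}: industrial is not in the set → false
  lot area ≤ 18606 sq ft: 46201 ≤ 18606 is false
  variance granted: yes → true
  NOT plans stamped by licensed engineer: yes → false
  front setback ≥ 24 ft: 35 ≥ 24 is true
  NOT in historic district: no → true
  lot coverage ≤ 13%: 29 ≤ 13 is false
  structure height ≥ 129 ft: 42 ≥ 129 is false
  zoning ∈ {C1, C2, R1, R3}: R2 is not in the set → false
  in historic district: no → false
Combine:
[1.1.1.1.1.1] true OR true = true
[1.1.1.1.1] NOT true = false
[1.1.1.1] NOT false = true
[1.1.1.2] true AND true AND true = true
[1.1.1] true AND true = true
[1.1] NOT true = false
[1.2.2] exactly-one(false, false) = false
[1.2.3.1] true AND false = false
[1.2.3] NOT false = true
[1.2] true OR false OR true = true
[1.3.2] true AND false = false
[1.3.3] false OR false = false
[1.3] true OR false OR false = true
[1] exactly-one(false, true, true) = false
[2] false → true (antecedent false ⇒ implication holds) = true
[root] false AND true = false
Overall: false → denied

Denied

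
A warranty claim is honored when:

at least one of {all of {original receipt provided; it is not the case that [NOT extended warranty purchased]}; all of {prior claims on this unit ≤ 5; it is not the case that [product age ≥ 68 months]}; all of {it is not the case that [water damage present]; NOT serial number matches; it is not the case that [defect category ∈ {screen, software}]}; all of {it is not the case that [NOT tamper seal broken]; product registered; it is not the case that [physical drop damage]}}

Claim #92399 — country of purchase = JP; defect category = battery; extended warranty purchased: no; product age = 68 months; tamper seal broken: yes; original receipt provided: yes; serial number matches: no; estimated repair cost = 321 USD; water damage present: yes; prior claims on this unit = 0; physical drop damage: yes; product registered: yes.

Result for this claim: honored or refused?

Refused

Atomic conditions:
  original receipt provided: yes → true
  NOT extended warranty purchased: no → true
  prior claims on this unit ≤ 5: 0 ≤ 5 is true
  product age ≥ 68 months: 68 ≥ 68 is true
  water damage present: yes → true
  NOT serial number matches: no → true
  defect category ∈ {screen, software}: battery is not in the set → false
  NOT tamper seal broken: yes → false
  product registered: yes → true
  physical drop damage: yes → true
Combine:
[1.2] NOT true = false
[1] true AND false = false
[2.2] NOT true = false
[2] true AND false = false
[3.1] NOT true = false
[3.3] NOT false = true
[3] false AND true AND true = false
[4.1] NOT false = true
[4.3] NOT true = false
[4] true AND true AND false = false
[root] false OR false OR false OR false = false
Overall: false → refused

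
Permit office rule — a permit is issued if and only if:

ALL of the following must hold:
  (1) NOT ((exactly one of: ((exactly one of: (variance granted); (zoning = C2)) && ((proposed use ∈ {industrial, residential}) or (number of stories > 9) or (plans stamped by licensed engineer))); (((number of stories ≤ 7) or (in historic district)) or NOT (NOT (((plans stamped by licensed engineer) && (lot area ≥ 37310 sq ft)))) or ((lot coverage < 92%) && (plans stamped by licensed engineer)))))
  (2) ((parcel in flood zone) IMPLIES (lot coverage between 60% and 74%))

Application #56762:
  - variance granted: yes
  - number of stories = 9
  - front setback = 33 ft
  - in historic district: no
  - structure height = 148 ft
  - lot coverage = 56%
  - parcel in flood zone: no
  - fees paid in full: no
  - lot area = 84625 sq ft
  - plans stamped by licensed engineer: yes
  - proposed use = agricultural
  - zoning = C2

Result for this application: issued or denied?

Atomic conditions:
  variance granted: yes → true
  zoning = C2: C2 == C2 is true
  proposed use ∈ {industrial, residential}: agricultural is not in the set → false
  number of stories > 9: 9 > 9 is false
  plans stamped by licensed engineer: yes → true
  number of stories ≤ 7: 9 ≤ 7 is false
  in historic district: no → false
  lot area ≥ 37310 sq ft: 84625 ≥ 37310 is true
  lot coverage < 92%: 56 < 92 is true
  parcel in flood zone: no → false
  lot coverage between 60% and 74%: 56 in [60, 74] is false
Combine:
[1.1.1.1] exactly-one(true, true) = false
[1.1.1.2] false OR false OR true = true
[1.1.1] false AND true = false
[1.1.2.1] false OR false = false
[1.1.2.2.1.1] true AND true = true
[1.1.2.2.1] NOT true = false
[1.1.2.2] NOT false = true
[1.1.2.3] true AND true = true
[1.1.2] false OR true OR true = true
[1.1] exactly-one(false, true) = true
[1] NOT true = false
[2] false → false (antecedent false ⇒ implication holds) = true
[root] false AND true = false
Overall: false → denied

Denied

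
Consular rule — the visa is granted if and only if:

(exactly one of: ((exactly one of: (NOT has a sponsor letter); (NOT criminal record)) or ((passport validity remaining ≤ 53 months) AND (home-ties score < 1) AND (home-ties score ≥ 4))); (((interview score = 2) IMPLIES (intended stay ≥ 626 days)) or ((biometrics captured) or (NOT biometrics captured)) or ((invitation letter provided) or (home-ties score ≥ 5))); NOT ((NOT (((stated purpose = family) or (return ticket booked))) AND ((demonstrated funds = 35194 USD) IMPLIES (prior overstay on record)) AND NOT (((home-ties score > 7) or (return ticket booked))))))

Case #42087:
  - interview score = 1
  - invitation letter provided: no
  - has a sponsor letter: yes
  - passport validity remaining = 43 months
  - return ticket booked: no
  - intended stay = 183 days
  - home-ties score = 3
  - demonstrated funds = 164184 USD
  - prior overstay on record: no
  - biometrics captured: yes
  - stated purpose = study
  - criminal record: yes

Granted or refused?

Granted

Atomic conditions:
  NOT has a sponsor letter: yes → false
  NOT criminal record: yes → false
  passport validity remaining ≤ 53 months: 43 ≤ 53 is true
  home-ties score < 1: 3 < 1 is false
  home-ties score ≥ 4: 3 ≥ 4 is false
  interview score = 2: 1 == 2 is false
  intended stay ≥ 626 days: 183 ≥ 626 is false
  biometrics captured: yes → true
  NOT biometrics captured: yes → false
  invitation letter provided: no → false
  home-ties score ≥ 5: 3 ≥ 5 is false
  stated purpose = family: study == family is false
  return ticket booked: no → false
  demonstrated funds = 35194 USD: 164184 == 35194 is false
  prior overstay on record: no → false
  home-ties score > 7: 3 > 7 is false
Combine:
[1.1] exactly-one(false, false) = false
[1.2] true AND false AND false = false
[1] false OR false = false
[2.1] false → false (antecedent false ⇒ implication holds) = true
[2.2] true OR false = true
[2.3] false OR false = false
[2] true OR true OR false = true
[3.1.1.1] false OR false = false
[3.1.1] NOT false = true
[3.1.2] false → false (antecedent false ⇒ implication holds) = true
[3.1.3.1] false OR false = false
[3.1.3] NOT false = true
[3.1] true AND true AND true = true
[3] NOT true = false
[root] exactly-one(false, true, false) = true
Overall: true → granted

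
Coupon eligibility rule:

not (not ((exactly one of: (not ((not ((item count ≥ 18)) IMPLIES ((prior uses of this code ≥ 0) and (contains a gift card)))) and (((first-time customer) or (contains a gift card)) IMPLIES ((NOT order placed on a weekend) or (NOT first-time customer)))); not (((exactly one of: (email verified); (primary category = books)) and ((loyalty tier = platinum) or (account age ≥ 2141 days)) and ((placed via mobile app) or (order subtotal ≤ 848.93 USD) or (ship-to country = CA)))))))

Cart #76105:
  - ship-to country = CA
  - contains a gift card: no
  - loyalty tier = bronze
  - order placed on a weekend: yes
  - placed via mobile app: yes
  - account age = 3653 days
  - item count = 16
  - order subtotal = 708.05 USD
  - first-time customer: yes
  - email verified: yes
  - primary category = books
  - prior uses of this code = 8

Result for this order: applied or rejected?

Atomic conditions:
  item count ≥ 18: 16 ≥ 18 is false
  prior uses of this code ≥ 0: 8 ≥ 0 is true
  contains a gift card: no → false
  first-time customer: yes → true
  NOT order placed on a weekend: yes → false
  NOT first-time customer: yes → false
  email verified: yes → true
  primary category = books: books == books is true
  loyalty tier = platinum: bronze == platinum is false
  account age ≥ 2141 days: 3653 ≥ 2141 is true
  placed via mobile app: yes → true
  order subtotal ≤ 848.93 USD: 708.05 ≤ 848.93 is true
  ship-to country = CA: CA == CA is true
Combine:
[1.1.1.1.1.1] NOT false = true
[1.1.1.1.1.2] true AND false = false
[1.1.1.1.1] true → false = false
[1.1.1.1] NOT false = true
[1.1.1.2.1] true OR false = true
[1.1.1.2.2] false OR false = false
[1.1.1.2] true → false = false
[1.1.1] true AND false = false
[1.1.2.1.1] exactly-one(true, true) = false
[1.1.2.1.2] false OR true = true
[1.1.2.1.3] true OR true OR true = true
[1.1.2.1] false AND true AND true = false
[1.1.2] NOT false = true
[1.1] exactly-one(false, true) = true
[1] NOT true = false
[root] NOT false = true
Overall: true → applied

Applied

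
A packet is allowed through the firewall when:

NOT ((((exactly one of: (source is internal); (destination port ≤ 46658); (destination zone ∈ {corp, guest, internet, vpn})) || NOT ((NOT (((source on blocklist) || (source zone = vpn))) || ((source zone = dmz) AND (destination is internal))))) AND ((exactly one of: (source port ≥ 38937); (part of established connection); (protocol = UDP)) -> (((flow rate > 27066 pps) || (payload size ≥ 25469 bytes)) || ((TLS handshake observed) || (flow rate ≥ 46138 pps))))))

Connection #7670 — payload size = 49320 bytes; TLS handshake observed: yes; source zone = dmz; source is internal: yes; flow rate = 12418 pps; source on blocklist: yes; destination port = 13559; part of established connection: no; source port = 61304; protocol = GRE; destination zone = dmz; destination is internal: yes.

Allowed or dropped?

Allowed

Atomic conditions:
  source is internal: yes → true
  destination port ≤ 46658: 13559 ≤ 46658 is true
  destination zone ∈ {corp, guest, internet, vpn}: dmz is not in the set → false
  source on blocklist: yes → true
  source zone = vpn: dmz == vpn is false
  source zone = dmz: dmz == dmz is true
  destination is internal: yes → true
  source port ≥ 38937: 61304 ≥ 38937 is true
  part of established connection: no → false
  protocol = UDP: GRE == UDP is false
  flow rate > 27066 pps: 12418 > 27066 is false
  payload size ≥ 25469 bytes: 49320 ≥ 25469 is true
  TLS handshake observed: yes → true
  flow rate ≥ 46138 pps: 12418 ≥ 46138 is false
Combine:
[1.1.1] exactly-one(true, true, false) = false
[1.1.2.1.1.1] true OR false = true
[1.1.2.1.1] NOT true = false
[1.1.2.1.2] true AND true = true
[1.1.2.1] false OR true = true
[1.1.2] NOT true = false
[1.1] false OR false = false
[1.2.1] exactly-one(true, false, false) = true
[1.2.2.1] false OR true = true
[1.2.2.2] true OR false = true
[1.2.2] true OR true = true
[1.2] true → true = true
[1] false AND true = false
[root] NOT false = true
Overall: true → allowed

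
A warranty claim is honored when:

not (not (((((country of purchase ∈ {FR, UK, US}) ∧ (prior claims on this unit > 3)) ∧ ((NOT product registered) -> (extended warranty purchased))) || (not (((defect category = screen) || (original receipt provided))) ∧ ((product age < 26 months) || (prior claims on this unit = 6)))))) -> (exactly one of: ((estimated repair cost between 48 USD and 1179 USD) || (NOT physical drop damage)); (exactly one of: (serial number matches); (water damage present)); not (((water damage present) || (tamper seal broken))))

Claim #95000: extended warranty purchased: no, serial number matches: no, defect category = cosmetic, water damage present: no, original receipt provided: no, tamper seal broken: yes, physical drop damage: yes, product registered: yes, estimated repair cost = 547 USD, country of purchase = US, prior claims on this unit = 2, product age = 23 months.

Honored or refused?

Atomic conditions:
  country of purchase ∈ {FR, UK, US}: US is in the set → true
  prior claims on this unit > 3: 2 > 3 is false
  NOT product registered: yes → false
  extended warranty purchased: no → false
  defect category = screen: cosmetic == screen is false
  original receipt provided: no → false
  product age < 26 months: 23 < 26 is true
  prior claims on this unit = 6: 2 == 6 is false
  estimated repair cost between 48 USD and 1179 USD: 547 in [48, 1179] is true
  NOT physical drop damage: yes → false
  serial number matches: no → false
  water damage present: no → false
  tamper seal broken: yes → true
Combine:
[1.1.1.1.1] true AND false = false
[1.1.1.1.2] false → false (antecedent false ⇒ implication holds) = true
[1.1.1.1] false AND true = false
[1.1.1.2.1.1] false OR false = false
[1.1.1.2.1] NOT false = true
[1.1.1.2.2] true OR false = true
[1.1.1.2] true AND true = true
[1.1.1] false OR true = true
[1.1] NOT true = false
[1] NOT false = true
[2.1] true OR false = true
[2.2] exactly-one(false, false) = false
[2.3.1] false OR true = true
[2.3] NOT true = false
[2] exactly-one(true, false, false) = true
[root] true → true = true
Overall: true → honored

Honored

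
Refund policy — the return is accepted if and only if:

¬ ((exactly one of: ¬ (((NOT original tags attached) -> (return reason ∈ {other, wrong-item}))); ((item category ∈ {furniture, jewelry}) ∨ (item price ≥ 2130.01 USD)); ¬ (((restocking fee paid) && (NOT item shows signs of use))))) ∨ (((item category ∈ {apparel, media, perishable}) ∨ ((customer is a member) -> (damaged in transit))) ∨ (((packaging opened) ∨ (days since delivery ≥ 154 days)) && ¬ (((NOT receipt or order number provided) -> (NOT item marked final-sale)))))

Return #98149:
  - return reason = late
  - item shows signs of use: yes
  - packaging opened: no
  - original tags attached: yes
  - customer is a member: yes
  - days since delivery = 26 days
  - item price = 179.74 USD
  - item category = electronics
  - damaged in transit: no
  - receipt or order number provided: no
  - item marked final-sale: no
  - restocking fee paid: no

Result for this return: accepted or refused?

Atomic conditions:
  NOT original tags attached: yes → false
  return reason ∈ {other, wrong-item}: late is not in the set → false
  item category ∈ {furniture, jewelry}: electronics is not in the set → false
  item price ≥ 2130.01 USD: 179.74 ≥ 2130.01 is false
  restocking fee paid: no → false
  NOT item shows signs of use: yes → false
  item category ∈ {apparel, media, perishable}: electronics is not in the set → false
  customer is a member: yes → true
  damaged in transit: no → false
  packaging opened: no → false
  days since delivery ≥ 154 days: 26 ≥ 154 is false
  NOT receipt or order number provided: no → true
  NOT item marked final-sale: no → true
Combine:
[1.1.1.1] false → false (antecedent false ⇒ implication holds) = true
[1.1.1] NOT true = false
[1.1.2] false OR false = false
[1.1.3.1] false AND false = false
[1.1.3] NOT false = true
[1.1] exactly-one(false, false, true) = true
[1] NOT true = false
[2.1.2] true → false = false
[2.1] false OR false = false
[2.2.1] false OR false = false
[2.2.2.1] true → true = true
[2.2.2] NOT true = false
[2.2] false AND false = false
[2] false OR false = false
[root] false OR false = false
Overall: false → refused

Refused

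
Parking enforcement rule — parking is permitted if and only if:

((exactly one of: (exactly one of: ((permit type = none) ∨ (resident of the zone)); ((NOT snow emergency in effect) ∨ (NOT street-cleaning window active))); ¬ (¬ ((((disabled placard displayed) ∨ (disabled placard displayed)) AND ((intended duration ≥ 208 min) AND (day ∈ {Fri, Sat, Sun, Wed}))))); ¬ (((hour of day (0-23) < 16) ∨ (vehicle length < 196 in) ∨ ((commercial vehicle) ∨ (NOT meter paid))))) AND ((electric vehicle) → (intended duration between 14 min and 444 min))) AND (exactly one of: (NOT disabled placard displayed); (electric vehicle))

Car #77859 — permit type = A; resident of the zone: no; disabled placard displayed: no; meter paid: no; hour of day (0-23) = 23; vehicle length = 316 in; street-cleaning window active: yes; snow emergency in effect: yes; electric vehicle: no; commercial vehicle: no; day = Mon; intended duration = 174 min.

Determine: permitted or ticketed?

Atomic conditions:
  permit type = none: A == none is false
  resident of the zone: no → false
  NOT snow emergency in effect: yes → false
  NOT street-cleaning window active: yes → false
  disabled placard displayed: no → false
  intended duration ≥ 208 min: 174 ≥ 208 is false
  day ∈ {Fri, Sat, Sun, Wed}: Mon is not in the set → false
  hour of day (0-23) < 16: 23 < 16 is false
  vehicle length < 196 in: 316 < 196 is false
  commercial vehicle: no → false
  NOT meter paid: no → true
  electric vehicle: no → false
  intended duration between 14 min and 444 min: 174 in [14, 444] is true
  NOT disabled placard displayed: no → true
Combine:
[1.1.1.1] false OR false = false
[1.1.1.2] false OR false = false
[1.1.1] exactly-one(false, false) = false
[1.1.2.1.1.1] false OR false = false
[1.1.2.1.1.2] false AND false = false
[1.1.2.1.1] false AND false = false
[1.1.2.1] NOT false = true
[1.1.2] NOT true = false
[1.1.3.1.3] false OR true = true
[1.1.3.1] false OR false OR true = true
[1.1.3] NOT true = false
[1.1] exactly-one(false, false, false) = false
[1.2] false → true (antecedent false ⇒ implication holds) = true
[1] false AND true = false
[2] exactly-one(true, false) = true
[root] false AND true = false
Overall: false → ticketed

Ticketed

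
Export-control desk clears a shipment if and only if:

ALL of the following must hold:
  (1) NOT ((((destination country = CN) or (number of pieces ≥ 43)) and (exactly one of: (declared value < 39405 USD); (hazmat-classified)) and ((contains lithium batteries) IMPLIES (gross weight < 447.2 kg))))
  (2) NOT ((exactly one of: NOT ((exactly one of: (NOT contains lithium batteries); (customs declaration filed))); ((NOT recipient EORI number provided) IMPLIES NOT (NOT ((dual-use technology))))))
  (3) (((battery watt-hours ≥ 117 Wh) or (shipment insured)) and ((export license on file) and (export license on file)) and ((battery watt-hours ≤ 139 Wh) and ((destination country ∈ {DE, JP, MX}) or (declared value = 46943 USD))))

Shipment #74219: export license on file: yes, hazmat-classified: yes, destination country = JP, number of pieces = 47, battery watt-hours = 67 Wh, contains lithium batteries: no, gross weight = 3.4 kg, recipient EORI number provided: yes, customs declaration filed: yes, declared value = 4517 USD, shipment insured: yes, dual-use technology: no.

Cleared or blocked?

Cleared

Atomic conditions:
  destination country = CN: JP == CN is false
  number of pieces ≥ 43: 47 ≥ 43 is true
  declared value < 39405 USD: 4517 < 39405 is true
  hazmat-classified: yes → true
  contains lithium batteries: no → false
  gross weight < 447.2 kg: 3.4 < 447.2 is true
  NOT contains lithium batteries: no → true
  customs declaration filed: yes → true
  NOT recipient EORI number provided: yes → false
  dual-use technology: no → false
  battery watt-hours ≥ 117 Wh: 67 ≥ 117 is false
  shipment insured: yes → true
  export license on file: yes → true
  battery watt-hours ≤ 139 Wh: 67 ≤ 139 is true
  destination country ∈ {DE, JP, MX}: JP is in the set → true
  declared value = 46943 USD: 4517 == 46943 is false
Combine:
[1.1.1] false OR true = true
[1.1.2] exactly-one(true, true) = false
[1.1.3] false → true (antecedent false ⇒ implication holds) = true
[1.1] true AND false AND true = false
[1] NOT false = true
[2.1.1.1] exactly-one(true, true) = false
[2.1.1] NOT false = true
[2.1.2.2.1] NOT false = true
[2.1.2.2] NOT true = false
[2.1.2] false → false (antecedent false ⇒ implication holds) = true
[2.1] exactly-one(true, true) = false
[2] NOT false = true
[3.1] false OR true = true
[3.2] true AND true = true
[3.3.2] true OR false = true
[3.3] true AND true = true
[3] true AND true AND true = true
[root] true AND true AND true = true
Overall: true → cleared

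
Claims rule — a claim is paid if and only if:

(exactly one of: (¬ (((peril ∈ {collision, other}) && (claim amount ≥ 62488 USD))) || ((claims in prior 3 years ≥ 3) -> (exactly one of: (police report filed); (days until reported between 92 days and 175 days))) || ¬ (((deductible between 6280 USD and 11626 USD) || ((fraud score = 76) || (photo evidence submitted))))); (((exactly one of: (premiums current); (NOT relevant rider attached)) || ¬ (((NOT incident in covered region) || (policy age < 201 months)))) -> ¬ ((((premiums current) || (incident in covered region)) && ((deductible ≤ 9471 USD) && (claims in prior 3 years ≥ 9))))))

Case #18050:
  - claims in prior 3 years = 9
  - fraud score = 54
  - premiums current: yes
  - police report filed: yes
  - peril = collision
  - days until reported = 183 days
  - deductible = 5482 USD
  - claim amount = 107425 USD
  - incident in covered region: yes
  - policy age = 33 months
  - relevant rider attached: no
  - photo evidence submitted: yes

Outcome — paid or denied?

Denied

Atomic conditions:
  peril ∈ {collision, other}: collision is in the set → true
  claim amount ≥ 62488 USD: 107425 ≥ 62488 is true
  claims in prior 3 years ≥ 3: 9 ≥ 3 is true
  police report filed: yes → true
  days until reported between 92 days and 175 days: 183 in [92, 175] is false
  deductible between 6280 USD and 11626 USD: 5482 in [6280, 11626] is false
  fraud score = 76: 54 == 76 is false
  photo evidence submitted: yes → true
  premiums current: yes → true
  NOT relevant rider attached: no → true
  NOT incident in covered region: yes → false
  policy age < 201 months: 33 < 201 is true
  incident in covered region: yes → true
  deductible ≤ 9471 USD: 5482 ≤ 9471 is true
  claims in prior 3 years ≥ 9: 9 ≥ 9 is true
Combine:
[1.1.1] true AND true = true
[1.1] NOT true = false
[1.2.2] exactly-one(true, false) = true
[1.2] true → true = true
[1.3.1.2] false OR true = true
[1.3.1] false OR true = true
[1.3] NOT true = false
[1] false OR true OR false = true
[2.1.1] exactly-one(true, true) = false
[2.1.2.1] false OR true = true
[2.1.2] NOT true = false
[2.1] false OR false = false
[2.2.1.1] true OR true = true
[2.2.1.2] true AND true = true
[2.2.1] true AND true = true
[2.2] NOT true = false
[2] false → false (antecedent false ⇒ implication holds) = true
[root] exactly-one(true, true) = false
Overall: false → denied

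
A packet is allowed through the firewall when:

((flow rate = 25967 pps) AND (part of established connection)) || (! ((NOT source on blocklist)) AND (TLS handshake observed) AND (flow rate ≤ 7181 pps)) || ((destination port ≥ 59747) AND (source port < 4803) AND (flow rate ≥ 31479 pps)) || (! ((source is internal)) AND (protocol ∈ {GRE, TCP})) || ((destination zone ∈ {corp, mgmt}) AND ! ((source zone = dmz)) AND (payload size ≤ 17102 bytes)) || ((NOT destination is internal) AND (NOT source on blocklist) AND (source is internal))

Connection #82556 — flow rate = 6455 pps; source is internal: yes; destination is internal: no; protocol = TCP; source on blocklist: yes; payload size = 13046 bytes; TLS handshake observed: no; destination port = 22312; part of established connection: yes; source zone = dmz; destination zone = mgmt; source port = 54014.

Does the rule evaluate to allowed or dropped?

Dropped

Atomic conditions:
  flow rate = 25967 pps: 6455 == 25967 is false
  part of established connection: yes → true
  NOT source on blocklist: yes → false
  TLS handshake observed: no → false
  flow rate ≤ 7181 pps: 6455 ≤ 7181 is true
  destination port ≥ 59747: 22312 ≥ 59747 is false
  source port < 4803: 54014 < 4803 is false
  flow rate ≥ 31479 pps: 6455 ≥ 31479 is false
  source is internal: yes → true
  protocol ∈ {GRE, TCP}: TCP is in the set → true
  destination zone ∈ {corp, mgmt}: mgmt is in the set → true
  source zone = dmz: dmz == dmz is true
  payload size ≤ 17102 bytes: 13046 ≤ 17102 is true
  NOT destination is internal: no → true
Combine:
[1] false AND true = false
[2.1] NOT false = true
[2] true AND false AND true = false
[3] false AND false AND false = false
[4.1] NOT true = false
[4] false AND true = false
[5.2] NOT true = false
[5] true AND false AND true = false
[6] true AND false AND true = false
[root] false OR false OR false OR false OR false OR false = false
Overall: false → dropped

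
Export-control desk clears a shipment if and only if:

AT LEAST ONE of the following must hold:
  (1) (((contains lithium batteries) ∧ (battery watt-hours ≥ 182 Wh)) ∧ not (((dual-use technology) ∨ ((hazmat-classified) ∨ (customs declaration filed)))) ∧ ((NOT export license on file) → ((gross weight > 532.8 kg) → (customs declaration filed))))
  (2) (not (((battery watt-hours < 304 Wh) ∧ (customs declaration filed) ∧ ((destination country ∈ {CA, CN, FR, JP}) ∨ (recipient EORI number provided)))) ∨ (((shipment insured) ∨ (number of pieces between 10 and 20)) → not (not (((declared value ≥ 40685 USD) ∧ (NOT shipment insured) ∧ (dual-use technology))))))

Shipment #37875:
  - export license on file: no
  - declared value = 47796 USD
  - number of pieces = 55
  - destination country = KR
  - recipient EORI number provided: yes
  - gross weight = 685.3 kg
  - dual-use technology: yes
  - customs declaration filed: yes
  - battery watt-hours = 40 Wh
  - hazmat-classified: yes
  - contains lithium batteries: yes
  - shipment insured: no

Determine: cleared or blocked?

Atomic conditions:
  contains lithium batteries: yes → true
  battery watt-hours ≥ 182 Wh: 40 ≥ 182 is false
  dual-use technology: yes → true
  hazmat-classified: yes → true
  customs declaration filed: yes → true
  NOT export license on file: no → true
  gross weight > 532.8 kg: 685.3 > 532.8 is true
  battery watt-hours < 304 Wh: 40 < 304 is true
  destination country ∈ {CA, CN, FR, JP}: KR is not in the set → false
  recipient EORI number provided: yes → true
  shipment insured: no → false
  number of pieces between 10 and 20: 55 in [10, 20] is false
  declared value ≥ 40685 USD: 47796 ≥ 40685 is true
  NOT shipment insured: no → true
Combine:
[1.1] true AND false = false
[1.2.1.2] true OR true = true
[1.2.1] true OR true = true
[1.2] NOT true = false
[1.3.2] true → true = true
[1.3] true → true = true
[1] false AND false AND true = false
[2.1.1.3] false OR true = true
[2.1.1] true AND true AND true = true
[2.1] NOT true = false
[2.2.1] false OR false = false
[2.2.2.1.1] true AND true AND true = true
[2.2.2.1] NOT true = false
[2.2.2] NOT false = true
[2.2] false → true (antecedent false ⇒ implication holds) = true
[2] false OR true = true
[root] false OR true = true
Overall: true → cleared

Cleared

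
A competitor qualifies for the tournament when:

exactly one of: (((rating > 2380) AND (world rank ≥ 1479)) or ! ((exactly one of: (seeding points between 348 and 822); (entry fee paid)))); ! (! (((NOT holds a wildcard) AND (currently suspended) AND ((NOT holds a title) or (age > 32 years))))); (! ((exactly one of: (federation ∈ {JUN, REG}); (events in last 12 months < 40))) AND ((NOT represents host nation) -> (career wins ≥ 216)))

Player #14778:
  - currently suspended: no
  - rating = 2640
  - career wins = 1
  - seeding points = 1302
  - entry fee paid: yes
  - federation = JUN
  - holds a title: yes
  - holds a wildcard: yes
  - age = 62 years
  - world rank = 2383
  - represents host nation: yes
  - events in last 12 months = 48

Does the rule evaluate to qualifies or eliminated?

Atomic conditions:
  rating > 2380: 2640 > 2380 is true
  world rank ≥ 1479: 2383 ≥ 1479 is true
  seeding points between 348 and 822: 1302 in [348, 822] is false
  entry fee paid: yes → true
  NOT holds a wildcard: yes → false
  currently suspended: no → false
  NOT holds a title: yes → false
  age > 32 years: 62 > 32 is true
  federation ∈ {JUN, REG}: JUN is in the set → true
  events in last 12 months < 40: 48 < 40 is false
  NOT represents host nation: yes → false
  career wins ≥ 216: 1 ≥ 216 is false
Combine:
[1.1] true AND true = true
[1.2.1] exactly-one(false, true) = true
[1.2] NOT true = false
[1] true OR false = true
[2.1.1.3] false OR true = true
[2.1.1] false AND false AND true = false
[2.1] NOT false = true
[2] NOT true = false
[3.1.1] exactly-one(true, false) = true
[3.1] NOT true = false
[3.2] false → false (antecedent false ⇒ implication holds) = true
[3] false AND true = false
[root] exactly-one(true, false, false) = true
Overall: true → qualifies

Qualifies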